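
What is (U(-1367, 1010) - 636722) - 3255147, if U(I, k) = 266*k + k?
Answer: -3622199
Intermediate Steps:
U(I, k) = 267*k
(U(-1367, 1010) - 636722) - 3255147 = (267*1010 - 636722) - 3255147 = (269670 - 636722) - 3255147 = -367052 - 3255147 = -3622199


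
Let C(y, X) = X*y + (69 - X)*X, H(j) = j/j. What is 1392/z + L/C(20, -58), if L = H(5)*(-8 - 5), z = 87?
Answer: 136429/8526 ≈ 16.002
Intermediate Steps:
H(j) = 1
L = -13 (L = 1*(-8 - 5) = 1*(-13) = -13)
C(y, X) = X*y + X*(69 - X)
1392/z + L/C(20, -58) = 1392/87 - 13*(-1/(58*(69 + 20 - 1*(-58)))) = 1392*(1/87) - 13*(-1/(58*(69 + 20 + 58))) = 16 - 13/((-58*147)) = 16 - 13/(-8526) = 16 - 13*(-1/8526) = 16 + 13/8526 = 136429/8526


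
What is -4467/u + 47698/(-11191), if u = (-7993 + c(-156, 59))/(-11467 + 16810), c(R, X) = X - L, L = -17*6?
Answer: 266724051835/87647912 ≈ 3043.1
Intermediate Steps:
L = -102
c(R, X) = 102 + X (c(R, X) = X - 1*(-102) = X + 102 = 102 + X)
u = -7832/5343 (u = (-7993 + (102 + 59))/(-11467 + 16810) = (-7993 + 161)/5343 = -7832*1/5343 = -7832/5343 ≈ -1.4658)
-4467/u + 47698/(-11191) = -4467/(-7832/5343) + 47698/(-11191) = -4467*(-5343/7832) + 47698*(-1/11191) = 23867181/7832 - 47698/11191 = 266724051835/87647912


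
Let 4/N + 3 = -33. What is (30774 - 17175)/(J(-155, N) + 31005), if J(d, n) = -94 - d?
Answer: 13599/31066 ≈ 0.43775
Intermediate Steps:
N = -1/9 (N = 4/(-3 - 33) = 4/(-36) = 4*(-1/36) = -1/9 ≈ -0.11111)
(30774 - 17175)/(J(-155, N) + 31005) = (30774 - 17175)/((-94 - 1*(-155)) + 31005) = 13599/((-94 + 155) + 31005) = 13599/(61 + 31005) = 13599/31066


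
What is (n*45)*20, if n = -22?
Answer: -19800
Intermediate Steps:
(n*45)*20 = -22*45*20 = -990*20 = -19800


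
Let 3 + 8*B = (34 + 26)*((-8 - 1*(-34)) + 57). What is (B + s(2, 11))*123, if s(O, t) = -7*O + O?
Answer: 600363/8 ≈ 75045.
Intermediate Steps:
B = 4977/8 (B = -3/8 + ((34 + 26)*((-8 - 1*(-34)) + 57))/8 = -3/8 + (60*((-8 + 34) + 57))/8 = -3/8 + (60*(26 + 57))/8 = -3/8 + (60*83)/8 = -3/8 + (⅛)*4980 = -3/8 + 1245/2 = 4977/8 ≈ 622.13)
s(O, t) = -6*O
(B + s(2, 11))*123 = (4977/8 - 6*2)*123 = (4977/8 - 12)*123 = (4881/8)*123 = 600363/8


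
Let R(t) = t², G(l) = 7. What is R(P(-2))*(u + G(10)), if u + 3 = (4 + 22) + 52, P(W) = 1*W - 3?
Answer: 2050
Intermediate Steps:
P(W) = -3 + W (P(W) = W - 3 = -3 + W)
u = 75 (u = -3 + ((4 + 22) + 52) = -3 + (26 + 52) = -3 + 78 = 75)
R(P(-2))*(u + G(10)) = (-3 - 2)²*(75 + 7) = (-5)²*82 = 25*82 = 2050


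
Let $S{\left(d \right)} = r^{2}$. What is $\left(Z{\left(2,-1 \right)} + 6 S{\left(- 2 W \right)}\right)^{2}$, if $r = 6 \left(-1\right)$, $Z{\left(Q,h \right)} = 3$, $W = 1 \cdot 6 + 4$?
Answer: $47961$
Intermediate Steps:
$W = 10$ ($W = 6 + 4 = 10$)
$r = -6$
$S{\left(d \right)} = 36$ ($S{\left(d \right)} = \left(-6\right)^{2} = 36$)
$\left(Z{\left(2,-1 \right)} + 6 S{\left(- 2 W \right)}\right)^{2} = \left(3 + 6 \cdot 36\right)^{2} = \left(3 + 216\right)^{2} = 219^{2} = 47961$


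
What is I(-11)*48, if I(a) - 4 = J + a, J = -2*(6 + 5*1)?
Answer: -1392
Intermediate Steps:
J = -22 (J = -2*(6 + 5) = -2*11 = -22)
I(a) = -18 + a (I(a) = 4 + (-22 + a) = -18 + a)
I(-11)*48 = (-18 - 11)*48 = -29*48 = -1392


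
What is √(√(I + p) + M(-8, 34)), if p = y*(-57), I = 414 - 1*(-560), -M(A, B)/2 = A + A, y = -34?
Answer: 2*√(8 + √182) ≈ 9.2716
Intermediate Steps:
M(A, B) = -4*A (M(A, B) = -2*(A + A) = -4*A)
I = 974 (I = 414 + 560 = 974)
p = 1938 (p = -34*(-57) = 1938)
√(√(I + p) + M(-8, 34)) = √(√(974 + 1938) - 4*(-8)) = √(√2912 + 32) = √(4*√182 + 32) = √(32 + 4*√182)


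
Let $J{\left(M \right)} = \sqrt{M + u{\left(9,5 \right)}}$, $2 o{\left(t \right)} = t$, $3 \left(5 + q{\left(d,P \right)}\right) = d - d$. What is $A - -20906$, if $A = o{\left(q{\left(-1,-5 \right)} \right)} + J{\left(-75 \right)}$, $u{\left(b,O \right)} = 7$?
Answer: $\frac{41807}{2} + 2 i \sqrt{17} \approx 20904.0 + 8.2462 i$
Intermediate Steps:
$q{\left(d,P \right)} = -5$ ($q{\left(d,P \right)} = -5 + \frac{d - d}{3} = -5 + \frac{1}{3} \cdot 0 = -5 + 0 = -5$)
$o{\left(t \right)} = \frac{t}{2}$
$J{\left(M \right)} = \sqrt{7 + M}$ ($J{\left(M \right)} = \sqrt{M + 7} = \sqrt{7 + M}$)
$A = - \frac{5}{2} + 2 i \sqrt{17}$ ($A = \frac{1}{2} \left(-5\right) + \sqrt{7 - 75} = - \frac{5}{2} + \sqrt{-68} = - \frac{5}{2} + 2 i \sqrt{17} \approx -2.5 + 8.2462 i$)
$A - -20906 = \left(- \frac{5}{2} + 2 i \sqrt{17}\right) - -20906 = \left(- \frac{5}{2} + 2 i \sqrt{17}\right) + 20906 = \frac{41807}{2} + 2 i \sqrt{17}$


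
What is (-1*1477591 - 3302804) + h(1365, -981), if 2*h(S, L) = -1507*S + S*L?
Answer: -6478455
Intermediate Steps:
h(S, L) = -1507*S/2 + L*S/2 (h(S, L) = (-1507*S + S*L)/2 = (-1507*S + L*S)/2 = -1507*S/2 + L*S/2)
(-1*1477591 - 3302804) + h(1365, -981) = (-1*1477591 - 3302804) + (½)*1365*(-1507 - 981) = (-1477591 - 3302804) + (½)*1365*(-2488) = -4780395 - 1698060 = -6478455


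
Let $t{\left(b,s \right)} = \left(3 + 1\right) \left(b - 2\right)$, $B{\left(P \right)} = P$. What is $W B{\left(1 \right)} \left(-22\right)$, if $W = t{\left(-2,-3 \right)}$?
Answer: $352$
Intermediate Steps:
$t{\left(b,s \right)} = -8 + 4 b$ ($t{\left(b,s \right)} = 4 \left(-2 + b\right) = -8 + 4 b$)
$W = -16$ ($W = -8 + 4 \left(-2\right) = -8 - 8 = -16$)
$W B{\left(1 \right)} \left(-22\right) = \left(-16\right) 1 \left(-22\right) = \left(-16\right) \left(-22\right) = 352$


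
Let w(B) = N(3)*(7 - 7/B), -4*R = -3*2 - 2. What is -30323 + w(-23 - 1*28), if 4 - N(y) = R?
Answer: -1545745/51 ≈ -30309.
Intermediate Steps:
R = 2 (R = -(-3*2 - 2)/4 = -(-6 - 2)/4 = -1/4*(-8) = 2)
N(y) = 2 (N(y) = 4 - 1*2 = 4 - 2 = 2)
w(B) = 14 - 14/B (w(B) = 2*(7 - 7/B) = 14 - 14/B)
-30323 + w(-23 - 1*28) = -30323 + (14 - 14/(-23 - 1*28)) = -30323 + (14 - 14/(-23 - 28)) = -30323 + (14 - 14/(-51)) = -30323 + (14 - 14*(-1/51)) = -30323 + (14 + 14/51) = -30323 + 728/51 = -1545745/51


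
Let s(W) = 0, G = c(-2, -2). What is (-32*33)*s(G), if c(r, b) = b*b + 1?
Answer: 0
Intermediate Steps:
c(r, b) = 1 + b² (c(r, b) = b² + 1 = 1 + b²)
G = 5 (G = 1 + (-2)² = 1 + 4 = 5)
(-32*33)*s(G) = -32*33*0 = -1056*0 = 0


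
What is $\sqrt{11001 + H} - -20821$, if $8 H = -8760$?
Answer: $20821 + \sqrt{9906} \approx 20921.0$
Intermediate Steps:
$H = -1095$ ($H = \frac{1}{8} \left(-8760\right) = -1095$)
$\sqrt{11001 + H} - -20821 = \sqrt{11001 - 1095} - -20821 = \sqrt{9906} + 20821 = 20821 + \sqrt{9906}$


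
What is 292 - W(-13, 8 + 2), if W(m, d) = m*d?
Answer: 422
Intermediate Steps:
W(m, d) = d*m
292 - W(-13, 8 + 2) = 292 - (8 + 2)*(-13) = 292 - 10*(-13) = 292 - 1*(-130) = 292 + 130 = 422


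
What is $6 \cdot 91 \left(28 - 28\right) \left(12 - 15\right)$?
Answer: $0$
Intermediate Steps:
$6 \cdot 91 \left(28 - 28\right) \left(12 - 15\right) = 546 \cdot 0 \left(-3\right) = 546 \cdot 0 = 0$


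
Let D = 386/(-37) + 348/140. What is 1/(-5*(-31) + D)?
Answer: 1295/190434 ≈ 0.0068003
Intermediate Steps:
D = -10291/1295 (D = 386*(-1/37) + 348*(1/140) = -386/37 + 87/35 = -10291/1295 ≈ -7.9467)
1/(-5*(-31) + D) = 1/(-5*(-31) - 10291/1295) = 1/(155 - 10291/1295) = 1/(190434/1295) = 1295/190434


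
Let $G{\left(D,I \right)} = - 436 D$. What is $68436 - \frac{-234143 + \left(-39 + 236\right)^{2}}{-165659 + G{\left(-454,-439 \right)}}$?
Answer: $\frac{2209651594}{32285} \approx 68442.0$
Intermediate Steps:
$68436 - \frac{-234143 + \left(-39 + 236\right)^{2}}{-165659 + G{\left(-454,-439 \right)}} = 68436 - \frac{-234143 + \left(-39 + 236\right)^{2}}{-165659 - -197944} = 68436 - \frac{-234143 + 197^{2}}{-165659 + 197944} = 68436 - \frac{-234143 + 38809}{32285} = 68436 - \left(-195334\right) \frac{1}{32285} = 68436 - - \frac{195334}{32285} = 68436 + \frac{195334}{32285} = \frac{2209651594}{32285}$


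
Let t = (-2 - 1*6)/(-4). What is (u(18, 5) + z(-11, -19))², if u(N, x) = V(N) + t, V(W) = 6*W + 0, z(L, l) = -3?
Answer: 11449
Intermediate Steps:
V(W) = 6*W
t = 2 (t = (-2 - 6)*(-¼) = -8*(-¼) = 2)
u(N, x) = 2 + 6*N (u(N, x) = 6*N + 2 = 2 + 6*N)
(u(18, 5) + z(-11, -19))² = ((2 + 6*18) - 3)² = ((2 + 108) - 3)² = (110 - 3)² = 107² = 11449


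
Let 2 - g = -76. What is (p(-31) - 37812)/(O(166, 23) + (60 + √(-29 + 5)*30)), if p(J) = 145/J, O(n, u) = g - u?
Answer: -26963291/215915 + 14067804*I*√6/215915 ≈ -124.88 + 159.59*I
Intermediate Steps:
g = 78 (g = 2 - 1*(-76) = 2 + 76 = 78)
O(n, u) = 78 - u
(p(-31) - 37812)/(O(166, 23) + (60 + √(-29 + 5)*30)) = (145/(-31) - 37812)/((78 - 1*23) + (60 + √(-29 + 5)*30)) = (145*(-1/31) - 37812)/((78 - 23) + (60 + √(-24)*30)) = (-145/31 - 37812)/(55 + (60 + (2*I*√6)*30)) = -1172317/(31*(55 + (60 + 60*I*√6))) = -1172317/(31*(115 + 60*I*√6))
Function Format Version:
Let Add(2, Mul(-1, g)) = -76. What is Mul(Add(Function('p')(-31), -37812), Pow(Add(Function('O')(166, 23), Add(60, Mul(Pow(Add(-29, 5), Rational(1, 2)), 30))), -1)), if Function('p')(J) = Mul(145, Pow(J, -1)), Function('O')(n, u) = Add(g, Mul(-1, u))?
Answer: Add(Rational(-26963291, 215915), Mul(Rational(14067804, 215915), I, Pow(6, Rational(1, 2)))) ≈ Add(-124.88, Mul(159.59, I))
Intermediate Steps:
g = 78 (g = Add(2, Mul(-1, -76)) = Add(2, 76) = 78)
Function('O')(n, u) = Add(78, Mul(-1, u))
Mul(Add(Function('p')(-31), -37812), Pow(Add(Function('O')(166, 23), Add(60, Mul(Pow(Add(-29, 5), Rational(1, 2)), 30))), -1)) = Mul(Add(Mul(145, Pow(-31, -1)), -37812), Pow(Add(Add(78, Mul(-1, 23)), Add(60, Mul(Pow(Add(-29, 5), Rational(1, 2)), 30))), -1)) = Mul(Add(Mul(145, Rational(-1, 31)), -37812), Pow(Add(Add(78, -23), Add(60, Mul(Pow(-24, Rational(1, 2)), 30))), -1)) = Mul(Add(Rational(-145, 31), -37812), Pow(Add(55, Add(60, Mul(Mul(2, I, Pow(6, Rational(1, 2))), 30))), -1)) = Mul(Rational(-1172317, 31), Pow(Add(55, Add(60, Mul(60, I, Pow(6, Rational(1, 2))))), -1)) = Mul(Rational(-1172317, 31), Pow(Add(115, Mul(60, I, Pow(6, Rational(1, 2)))), -1))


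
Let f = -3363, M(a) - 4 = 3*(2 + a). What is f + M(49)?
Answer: -3206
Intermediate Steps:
M(a) = 10 + 3*a (M(a) = 4 + 3*(2 + a) = 4 + (6 + 3*a) = 10 + 3*a)
f + M(49) = -3363 + (10 + 3*49) = -3363 + (10 + 147) = -3363 + 157 = -3206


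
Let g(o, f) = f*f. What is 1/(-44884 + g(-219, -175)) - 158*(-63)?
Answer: 141934085/14259 ≈ 9954.0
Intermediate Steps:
g(o, f) = f²
1/(-44884 + g(-219, -175)) - 158*(-63) = 1/(-44884 + (-175)²) - 158*(-63) = 1/(-44884 + 30625) - 1*(-9954) = 1/(-14259) + 9954 = -1/14259 + 9954 = 141934085/14259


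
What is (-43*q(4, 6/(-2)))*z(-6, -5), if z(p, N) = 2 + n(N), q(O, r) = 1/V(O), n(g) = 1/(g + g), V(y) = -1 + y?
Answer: -817/30 ≈ -27.233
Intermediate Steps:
n(g) = 1/(2*g)
q(O, r) = 1/(-1 + O)
z(p, N) = 2 + 1/(2*N)
(-43*q(4, 6/(-2)))*z(-6, -5) = (-43/(-1 + 4))*(2 + (½)/(-5)) = (-43/3)*(2 + (½)*(-⅕)) = (-43*⅓)*(2 - ⅒) = -43/3*19/10 = -817/30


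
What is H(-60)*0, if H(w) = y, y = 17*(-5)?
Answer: 0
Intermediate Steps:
y = -85
H(w) = -85
H(-60)*0 = -85*0 = 0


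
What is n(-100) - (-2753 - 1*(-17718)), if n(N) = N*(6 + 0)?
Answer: -15565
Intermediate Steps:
n(N) = 6*N (n(N) = N*6 = 6*N)
n(-100) - (-2753 - 1*(-17718)) = 6*(-100) - (-2753 - 1*(-17718)) = -600 - (-2753 + 17718) = -600 - 1*14965 = -600 - 14965 = -15565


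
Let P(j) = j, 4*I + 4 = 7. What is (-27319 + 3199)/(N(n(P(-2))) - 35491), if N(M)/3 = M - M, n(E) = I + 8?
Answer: 24120/35491 ≈ 0.67961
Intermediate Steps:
I = ¾ (I = -1 + (¼)*7 = -1 + 7/4 = ¾ ≈ 0.75000)
n(E) = 35/4 (n(E) = ¾ + 8 = 35/4)
N(M) = 0 (N(M) = 3*(M - M) = 3*0 = 0)
(-27319 + 3199)/(N(n(P(-2))) - 35491) = (-27319 + 3199)/(0 - 35491) = -24120/(-35491) = -24120*(-1/35491) = 24120/35491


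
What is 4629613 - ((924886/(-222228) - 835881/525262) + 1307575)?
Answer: 48471908734465871/14590990467 ≈ 3.3220e+6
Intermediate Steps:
4629613 - ((924886/(-222228) - 835881/525262) + 1307575) = 4629613 - ((924886*(-1/222228) - 835881*1/525262) + 1307575) = 4629613 - ((-462443/111114 - 835881/525262) + 1307575) = 4629613 - (-83945454125/14590990467 + 1307575) = 4629613 - 1*19078730414433400/14590990467 = 4629613 - 19078730414433400/14590990467 = 48471908734465871/14590990467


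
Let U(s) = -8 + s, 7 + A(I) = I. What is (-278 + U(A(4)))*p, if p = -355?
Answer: 102595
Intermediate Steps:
A(I) = -7 + I
(-278 + U(A(4)))*p = (-278 + (-8 + (-7 + 4)))*(-355) = (-278 + (-8 - 3))*(-355) = (-278 - 11)*(-355) = -289*(-355) = 102595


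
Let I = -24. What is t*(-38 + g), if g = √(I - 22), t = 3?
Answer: -114 + 3*I*√46 ≈ -114.0 + 20.347*I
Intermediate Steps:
g = I*√46 (g = √(-24 - 22) = √(-46) = I*√46 ≈ 6.7823*I)
t*(-38 + g) = 3*(-38 + I*√46) = -114 + 3*I*√46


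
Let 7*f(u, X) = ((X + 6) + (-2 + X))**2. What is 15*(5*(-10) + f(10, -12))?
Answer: 750/7 ≈ 107.14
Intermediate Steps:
f(u, X) = (4 + 2*X)**2/7 (f(u, X) = ((X + 6) + (-2 + X))**2/7 = ((6 + X) + (-2 + X))**2/7 = (4 + 2*X)**2/7)
15*(5*(-10) + f(10, -12)) = 15*(5*(-10) + 4*(2 - 12)**2/7) = 15*(-50 + (4/7)*(-10)**2) = 15*(-50 + (4/7)*100) = 15*(-50 + 400/7) = 15*(50/7) = 750/7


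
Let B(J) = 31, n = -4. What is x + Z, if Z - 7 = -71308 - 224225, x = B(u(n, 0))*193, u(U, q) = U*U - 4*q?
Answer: -289543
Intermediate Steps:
u(U, q) = U² - 4*q
x = 5983 (x = 31*193 = 5983)
Z = -295526 (Z = 7 + (-71308 - 224225) = 7 - 295533 = -295526)
x + Z = 5983 - 295526 = -289543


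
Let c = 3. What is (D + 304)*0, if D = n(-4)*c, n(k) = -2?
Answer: 0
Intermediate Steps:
D = -6 (D = -2*3 = -6)
(D + 304)*0 = (-6 + 304)*0 = 298*0 = 0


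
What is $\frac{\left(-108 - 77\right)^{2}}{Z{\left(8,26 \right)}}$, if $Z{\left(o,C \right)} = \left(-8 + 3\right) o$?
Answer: $- \frac{6845}{8} \approx -855.63$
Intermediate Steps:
$Z{\left(o,C \right)} = - 5 o$
$\frac{\left(-108 - 77\right)^{2}}{Z{\left(8,26 \right)}} = \frac{\left(-108 - 77\right)^{2}}{\left(-5\right) 8} = \frac{\left(-185\right)^{2}}{-40} = 34225 \left(- \frac{1}{40}\right) = - \frac{6845}{8}$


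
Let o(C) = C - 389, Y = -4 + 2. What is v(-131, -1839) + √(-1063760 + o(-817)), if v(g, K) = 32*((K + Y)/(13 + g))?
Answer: 29456/59 + 7*I*√21734 ≈ 499.25 + 1032.0*I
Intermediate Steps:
Y = -2
o(C) = -389 + C
v(g, K) = 32*(-2 + K)/(13 + g) (v(g, K) = 32*((K - 2)/(13 + g)) = 32*((-2 + K)/(13 + g)) = 32*(-2 + K)/(13 + g))
v(-131, -1839) + √(-1063760 + o(-817)) = 32*(-2 - 1839)/(13 - 131) + √(-1063760 + (-389 - 817)) = 32*(-1841)/(-118) + √(-1063760 - 1206) = 32*(-1/118)*(-1841) + √(-1064966) = 29456/59 + 7*I*√21734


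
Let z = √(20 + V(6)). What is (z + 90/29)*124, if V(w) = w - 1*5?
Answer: 11160/29 + 124*√21 ≈ 953.07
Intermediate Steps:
V(w) = -5 + w (V(w) = w - 5 = -5 + w)
z = √21 (z = √(20 + (-5 + 6)) = √(20 + 1) = √21 ≈ 4.5826)
(z + 90/29)*124 = (√21 + 90/29)*124 = (90/29 + √21)*124 = 11160/29 + 124*√21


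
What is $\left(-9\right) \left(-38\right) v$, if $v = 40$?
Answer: $13680$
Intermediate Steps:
$\left(-9\right) \left(-38\right) v = \left(-9\right) \left(-38\right) 40 = 342 \cdot 40 = 13680$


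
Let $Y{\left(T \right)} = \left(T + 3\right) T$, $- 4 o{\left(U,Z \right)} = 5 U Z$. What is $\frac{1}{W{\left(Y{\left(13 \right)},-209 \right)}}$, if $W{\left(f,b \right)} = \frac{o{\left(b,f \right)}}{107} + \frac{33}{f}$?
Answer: $\frac{22256}{11306251} \approx 0.0019685$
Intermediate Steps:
$o{\left(U,Z \right)} = - \frac{5 U Z}{4}$
$Y{\left(T \right)} = T \left(3 + T\right)$ ($Y{\left(T \right)} = \left(3 + T\right) T = T \left(3 + T\right)$)
$W{\left(f,b \right)} = \frac{33}{f} - \frac{5 b f}{428}$ ($W{\left(f,b \right)} = \frac{\left(- \frac{5}{4}\right) b f}{107} + \frac{33}{f} = - \frac{5 b f}{4} \cdot \frac{1}{107} + \frac{33}{f} = - \frac{5 b f}{428} + \frac{33}{f} = \frac{33}{f} - \frac{5 b f}{428}$)
$\frac{1}{W{\left(Y{\left(13 \right)},-209 \right)}} = \frac{1}{\frac{33}{13 \left(3 + 13\right)} - - \frac{1045 \cdot 13 \left(3 + 13\right)}{428}} = \frac{1}{\frac{33}{13 \cdot 16} - - \frac{1045 \cdot 13 \cdot 16}{428}} = \frac{1}{\frac{33}{208} - \left(- \frac{1045}{428}\right) 208} = \frac{1}{33 \cdot \frac{1}{208} + \frac{54340}{107}} = \frac{1}{\frac{33}{208} + \frac{54340}{107}} = \frac{1}{\frac{11306251}{22256}} = \frac{22256}{11306251}$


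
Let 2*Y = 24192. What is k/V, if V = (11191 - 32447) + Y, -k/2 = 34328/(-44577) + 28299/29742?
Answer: 80167049/2024068611240 ≈ 3.9607e-5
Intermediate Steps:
Y = 12096 (Y = (1/2)*24192 = 12096)
k = -80167049/220968189 (k = -2*(34328/(-44577) + 28299/29742) = -2*(34328*(-1/44577) + 28299*(1/29742)) = -2*(-34328/44577 + 9433/9914) = -2*80167049/441936378 = -80167049/220968189 ≈ -0.36280)
V = -9160 (V = (11191 - 32447) + 12096 = -21256 + 12096 = -9160)
k/V = -80167049/220968189/(-9160) = -80167049/220968189*(-1/9160) = 80167049/2024068611240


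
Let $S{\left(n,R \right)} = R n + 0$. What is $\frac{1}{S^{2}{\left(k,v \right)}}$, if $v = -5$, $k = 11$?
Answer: $\frac{1}{3025} \approx 0.00033058$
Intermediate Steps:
$S{\left(n,R \right)} = R n$
$\frac{1}{S^{2}{\left(k,v \right)}} = \frac{1}{\left(\left(-5\right) 11\right)^{2}} = \frac{1}{\left(-55\right)^{2}} = \frac{1}{3025}$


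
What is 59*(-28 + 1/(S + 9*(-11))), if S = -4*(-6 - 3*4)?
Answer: -44663/27 ≈ -1654.2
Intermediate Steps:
S = 72 (S = -4*(-6 - 12) = -4*(-18) = 72)
59*(-28 + 1/(S + 9*(-11))) = 59*(-28 + 1/(72 + 9*(-11))) = 59*(-28 + 1/(72 - 99)) = 59*(-28 + 1/(-27)) = 59*(-28 - 1/27) = 59*(-757/27) = -44663/27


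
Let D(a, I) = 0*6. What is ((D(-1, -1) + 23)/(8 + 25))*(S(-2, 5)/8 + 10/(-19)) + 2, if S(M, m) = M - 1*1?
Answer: 6881/5016 ≈ 1.3718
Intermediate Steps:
D(a, I) = 0
S(M, m) = -1 + M (S(M, m) = M - 1 = -1 + M)
((D(-1, -1) + 23)/(8 + 25))*(S(-2, 5)/8 + 10/(-19)) + 2 = ((0 + 23)/(8 + 25))*((-1 - 2)/8 + 10/(-19)) + 2 = (23/33)*(-3*1/8 + 10*(-1/19)) + 2 = (23*(1/33))*(-3/8 - 10/19) + 2 = (23/33)*(-137/152) + 2 = -3151/5016 + 2 = 6881/5016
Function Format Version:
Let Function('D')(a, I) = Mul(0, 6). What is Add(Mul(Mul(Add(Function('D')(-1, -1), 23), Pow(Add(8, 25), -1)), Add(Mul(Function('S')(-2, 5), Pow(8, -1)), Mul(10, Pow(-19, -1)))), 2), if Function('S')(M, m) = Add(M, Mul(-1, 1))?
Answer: Rational(6881, 5016) ≈ 1.3718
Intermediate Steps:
Function('D')(a, I) = 0
Function('S')(M, m) = Add(-1, M) (Function('S')(M, m) = Add(M, -1) = Add(-1, M))
Add(Mul(Mul(Add(Function('D')(-1, -1), 23), Pow(Add(8, 25), -1)), Add(Mul(Function('S')(-2, 5), Pow(8, -1)), Mul(10, Pow(-19, -1)))), 2) = Add(Mul(Mul(Add(0, 23), Pow(Add(8, 25), -1)), Add(Mul(Add(-1, -2), Pow(8, -1)), Mul(10, Pow(-19, -1)))), 2) = Add(Mul(Mul(23, Pow(33, -1)), Add(Mul(-3, Rational(1, 8)), Mul(10, Rational(-1, 19)))), 2) = Add(Mul(Mul(23, Rational(1, 33)), Add(Rational(-3, 8), Rational(-10, 19))), 2) = Add(Mul(Rational(23, 33), Rational(-137, 152)), 2) = Add(Rational(-3151, 5016), 2) = Rational(6881, 5016)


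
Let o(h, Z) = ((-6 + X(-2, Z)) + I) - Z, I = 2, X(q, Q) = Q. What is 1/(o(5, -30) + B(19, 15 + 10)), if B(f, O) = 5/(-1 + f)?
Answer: -18/67 ≈ -0.26866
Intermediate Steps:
B(f, O) = 5/(-1 + f)
o(h, Z) = -4 (o(h, Z) = ((-6 + Z) + 2) - Z = (-4 + Z) - Z = -4)
1/(o(5, -30) + B(19, 15 + 10)) = 1/(-4 + 5/(-1 + 19)) = 1/(-4 + 5/18) = 1/(-67/18) = -18/67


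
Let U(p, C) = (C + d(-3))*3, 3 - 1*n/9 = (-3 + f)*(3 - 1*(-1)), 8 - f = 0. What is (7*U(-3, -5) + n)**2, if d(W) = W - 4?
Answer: 164025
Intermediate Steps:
f = 8 (f = 8 - 1*0 = 8 + 0 = 8)
d(W) = -4 + W
n = -153 (n = 27 - 9*(-3 + 8)*(3 - 1*(-1)) = 27 - 45*(3 + 1) = 27 - 45*4 = 27 - 9*20 = 27 - 180 = -153)
U(p, C) = -21 + 3*C (U(p, C) = (C + (-4 - 3))*3 = (C - 7)*3 = (-7 + C)*3 = -21 + 3*C)
(7*U(-3, -5) + n)**2 = (7*(-21 + 3*(-5)) - 153)**2 = (7*(-21 - 15) - 153)**2 = (7*(-36) - 153)**2 = (-252 - 153)**2 = (-405)**2 = 164025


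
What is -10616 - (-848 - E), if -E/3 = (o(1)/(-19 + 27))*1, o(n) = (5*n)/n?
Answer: -78159/8 ≈ -9769.9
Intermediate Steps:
o(n) = 5
E = -15/8 (E = -3*5/(-19 + 27) = -3*5/8 = -15/8 ≈ -1.8750)
-10616 - (-848 - E) = -10616 - (-848 - 1*(-15/8)) = -10616 - (-848 + 15/8) = -10616 - 1*(-6769/8) = -10616 + 6769/8 = -78159/8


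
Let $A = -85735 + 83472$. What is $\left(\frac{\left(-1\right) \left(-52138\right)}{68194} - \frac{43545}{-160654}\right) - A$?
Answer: $\frac{12401978231185}{5477819438} \approx 2264.0$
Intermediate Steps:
$A = -2263$
$\left(\frac{\left(-1\right) \left(-52138\right)}{68194} - \frac{43545}{-160654}\right) - A = \left(\frac{\left(-1\right) \left(-52138\right)}{68194} - \frac{43545}{-160654}\right) - -2263 = \left(52138 \cdot \frac{1}{68194} - - \frac{43545}{160654}\right) + 2263 = \left(\frac{26069}{34097} + \frac{43545}{160654}\right) + 2263 = \frac{5672842991}{5477819438} + 2263 = \frac{12401978231185}{5477819438}$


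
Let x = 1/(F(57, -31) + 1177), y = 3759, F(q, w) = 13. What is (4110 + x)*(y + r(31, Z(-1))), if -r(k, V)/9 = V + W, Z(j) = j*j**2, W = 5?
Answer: 1071107319/70 ≈ 1.5302e+7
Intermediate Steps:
Z(j) = j**3
r(k, V) = -45 - 9*V (r(k, V) = -9*(V + 5) = -9*(5 + V) = -45 - 9*V)
x = 1/1190 (x = 1/(13 + 1177) = 1/1190 ≈ 0.00084034)
(4110 + x)*(y + r(31, Z(-1))) = (4110 + 1/1190)*(3759 + (-45 - 9*(-1)**3)) = 4890901*(3759 + (-45 - 9*(-1)))/1190 = 4890901*(3759 + (-45 + 9))/1190 = 4890901*(3759 - 36)/1190 = (4890901/1190)*3723 = 1071107319/70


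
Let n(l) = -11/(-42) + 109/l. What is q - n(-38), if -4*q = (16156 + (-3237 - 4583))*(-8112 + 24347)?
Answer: -13499661220/399 ≈ -3.3834e+7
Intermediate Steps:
q = -33833740 (q = -(16156 + (-3237 - 4583))*(-8112 + 24347)/4 = -(16156 - 7820)*16235/4 = -2084*16235 = -1/4*135334960 = -33833740)
n(l) = 11/42 + 109/l (n(l) = -11*(-1/42) + 109/l = 11/42 + 109/l)
q - n(-38) = -33833740 - (11/42 + 109/(-38)) = -33833740 - (11/42 + 109*(-1/38)) = -33833740 - (11/42 - 109/38) = -33833740 - 1*(-1040/399) = -33833740 + 1040/399 = -13499661220/399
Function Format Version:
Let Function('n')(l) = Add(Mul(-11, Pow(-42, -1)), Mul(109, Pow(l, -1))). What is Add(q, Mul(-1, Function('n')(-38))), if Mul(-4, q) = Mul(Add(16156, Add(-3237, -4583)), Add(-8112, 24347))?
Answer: Rational(-13499661220, 399) ≈ -3.3834e+7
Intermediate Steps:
q = -33833740 (q = Mul(Rational(-1, 4), Mul(Add(16156, Add(-3237, -4583)), Add(-8112, 24347))) = Mul(Rational(-1, 4), Mul(Add(16156, -7820), 16235)) = Mul(Rational(-1, 4), Mul(8336, 16235)) = Mul(Rational(-1, 4), 135334960) = -33833740)
Function('n')(l) = Add(Rational(11, 42), Mul(109, Pow(l, -1))) (Function('n')(l) = Add(Mul(-11, Rational(-1, 42)), Mul(109, Pow(l, -1))) = Add(Rational(11, 42), Mul(109, Pow(l, -1))))
Add(q, Mul(-1, Function('n')(-38))) = Add(-33833740, Mul(-1, Add(Rational(11, 42), Mul(109, Pow(-38, -1))))) = Add(-33833740, Mul(-1, Add(Rational(11, 42), Mul(109, Rational(-1, 38))))) = Add(-33833740, Mul(-1, Add(Rational(11, 42), Rational(-109, 38)))) = Add(-33833740, Mul(-1, Rational(-1040, 399))) = Add(-33833740, Rational(1040, 399)) = Rational(-13499661220, 399)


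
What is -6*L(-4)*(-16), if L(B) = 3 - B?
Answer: 672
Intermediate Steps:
-6*L(-4)*(-16) = -6*(3 - 1*(-4))*(-16) = -6*(3 + 4)*(-16) = -6*7*(-16) = -42*(-16) = 672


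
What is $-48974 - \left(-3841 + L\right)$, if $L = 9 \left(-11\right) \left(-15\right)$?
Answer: $-46618$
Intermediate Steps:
$L = 1485$ ($L = \left(-99\right) \left(-15\right) = 1485$)
$-48974 - \left(-3841 + L\right) = -48974 - \left(-3841 + 1485\right) = -48974 - -2356 = -48974 + 2356 = -46618$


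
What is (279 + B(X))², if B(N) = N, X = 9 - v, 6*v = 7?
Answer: 2961841/36 ≈ 82273.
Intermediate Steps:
v = 7/6 (v = (⅙)*7 = 7/6 ≈ 1.1667)
X = 47/6 (X = 9 - 1*7/6 = 9 - 7/6 = 47/6 ≈ 7.8333)
(279 + B(X))² = (279 + 47/6)² = (1721/6)² = 2961841/36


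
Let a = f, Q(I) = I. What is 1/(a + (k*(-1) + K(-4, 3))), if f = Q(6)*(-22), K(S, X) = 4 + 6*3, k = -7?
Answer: -1/103 ≈ -0.0097087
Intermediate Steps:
K(S, X) = 22 (K(S, X) = 4 + 18 = 22)
f = -132 (f = 6*(-22) = -132)
a = -132
1/(a + (k*(-1) + K(-4, 3))) = 1/(-132 + (-7*(-1) + 22)) = 1/(-132 + (7 + 22)) = 1/(-132 + 29) = 1/(-103) = -1/103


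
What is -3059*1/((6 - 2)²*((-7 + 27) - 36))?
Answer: 3059/256 ≈ 11.949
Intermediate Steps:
-3059*1/((6 - 2)²*((-7 + 27) - 36)) = -3059*1/(16*(20 - 36)) = -3059/(16*(-16)) = -3059/(-256) = -3059*(-1/256) = 3059/256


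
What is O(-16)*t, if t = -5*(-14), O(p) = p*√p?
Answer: -4480*I ≈ -4480.0*I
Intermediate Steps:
O(p) = p^(3/2)
t = 70
O(-16)*t = (-16)^(3/2)*70 = -64*I*70 = -4480*I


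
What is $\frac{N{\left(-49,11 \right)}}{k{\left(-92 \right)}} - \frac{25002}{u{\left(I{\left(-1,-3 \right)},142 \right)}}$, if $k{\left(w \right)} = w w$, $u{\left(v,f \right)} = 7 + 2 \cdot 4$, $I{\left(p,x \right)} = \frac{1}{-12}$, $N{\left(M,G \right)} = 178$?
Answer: $- \frac{35269043}{21160} \approx -1666.8$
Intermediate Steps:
$I{\left(p,x \right)} = - \frac{1}{12}$
$u{\left(v,f \right)} = 15$ ($u{\left(v,f \right)} = 7 + 8 = 15$)
$k{\left(w \right)} = w^{2}$
$\frac{N{\left(-49,11 \right)}}{k{\left(-92 \right)}} - \frac{25002}{u{\left(I{\left(-1,-3 \right)},142 \right)}} = \frac{178}{\left(-92\right)^{2}} - \frac{25002}{15} = \frac{178}{8464} - \frac{8334}{5} = 178 \cdot \frac{1}{8464} - \frac{8334}{5} = \frac{89}{4232} - \frac{8334}{5} = - \frac{35269043}{21160}$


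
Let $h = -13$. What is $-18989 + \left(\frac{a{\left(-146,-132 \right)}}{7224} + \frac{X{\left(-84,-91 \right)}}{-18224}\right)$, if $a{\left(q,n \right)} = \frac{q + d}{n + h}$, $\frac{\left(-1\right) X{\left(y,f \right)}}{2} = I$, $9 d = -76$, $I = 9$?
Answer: $- \frac{40779701007755}{2147543496} \approx -18989.0$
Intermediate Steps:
$d = - \frac{76}{9}$ ($d = \frac{1}{9} \left(-76\right) = - \frac{76}{9} \approx -8.4444$)
$X{\left(y,f \right)} = -18$ ($X{\left(y,f \right)} = \left(-2\right) 9 = -18$)
$a{\left(q,n \right)} = \frac{- \frac{76}{9} + q}{-13 + n}$ ($a{\left(q,n \right)} = \frac{q - \frac{76}{9}}{n - 13} = \frac{- \frac{76}{9} + q}{-13 + n}$)
$-18989 + \left(\frac{a{\left(-146,-132 \right)}}{7224} + \frac{X{\left(-84,-91 \right)}}{-18224}\right) = -18989 + \left(\frac{\frac{1}{-13 - 132} \left(- \frac{76}{9} - 146\right)}{7224} - \frac{18}{-18224}\right) = -18989 + \left(\frac{1}{-145} \left(- \frac{1390}{9}\right) \frac{1}{7224} - - \frac{9}{9112}\right) = -18989 + \left(\left(- \frac{1}{145}\right) \left(- \frac{1390}{9}\right) \frac{1}{7224} + \frac{9}{9112}\right) = -18989 + \left(\frac{278}{261} \cdot \frac{1}{7224} + \frac{9}{9112}\right) = -18989 + \left(\frac{139}{942732} + \frac{9}{9112}\right) = -18989 + \frac{2437789}{2147543496} = - \frac{40779701007755}{2147543496}$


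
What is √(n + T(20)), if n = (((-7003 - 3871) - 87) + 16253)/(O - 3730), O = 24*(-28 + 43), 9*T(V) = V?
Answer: √16657910/5055 ≈ 0.80740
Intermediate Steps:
T(V) = V/9
O = 360 (O = 24*15 = 360)
n = -2646/1685 (n = (((-7003 - 3871) - 87) + 16253)/(360 - 3730) = ((-10874 - 87) + 16253)/(-3370) = (-10961 + 16253)*(-1/3370) = 5292*(-1/3370) = -2646/1685 ≈ -1.5703)
√(n + T(20)) = √(-2646/1685 + (⅑)*20) = √(-2646/1685 + 20/9) = √(9886/15165) = √16657910/5055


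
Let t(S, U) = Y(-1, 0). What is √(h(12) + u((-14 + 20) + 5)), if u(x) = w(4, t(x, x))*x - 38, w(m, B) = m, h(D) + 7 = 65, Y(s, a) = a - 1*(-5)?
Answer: 8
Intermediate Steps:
Y(s, a) = 5 + a (Y(s, a) = a + 5 = 5 + a)
t(S, U) = 5 (t(S, U) = 5 + 0 = 5)
h(D) = 58 (h(D) = -7 + 65 = 58)
u(x) = -38 + 4*x (u(x) = 4*x - 38 = -38 + 4*x)
√(h(12) + u((-14 + 20) + 5)) = √(58 + (-38 + 4*((-14 + 20) + 5))) = √(58 + (-38 + 4*(6 + 5))) = √(58 + (-38 + 4*11)) = √(58 + (-38 + 44)) = √(58 + 6) = √64 = 8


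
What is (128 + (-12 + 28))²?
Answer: 20736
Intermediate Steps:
(128 + (-12 + 28))² = (128 + 16)² = 144² = 20736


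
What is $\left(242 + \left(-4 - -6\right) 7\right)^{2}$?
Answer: $65536$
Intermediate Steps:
$\left(242 + \left(-4 - -6\right) 7\right)^{2} = \left(242 + \left(-4 + 6\right) 7\right)^{2} = \left(242 + 2 \cdot 7\right)^{2} = \left(242 + 14\right)^{2} = 256^{2} = 65536$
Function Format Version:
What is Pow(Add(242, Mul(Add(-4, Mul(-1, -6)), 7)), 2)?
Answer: 65536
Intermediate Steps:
Pow(Add(242, Mul(Add(-4, Mul(-1, -6)), 7)), 2) = Pow(Add(242, Mul(Add(-4, 6), 7)), 2) = Pow(Add(242, Mul(2, 7)), 2) = Pow(Add(242, 14), 2) = Pow(256, 2) = 65536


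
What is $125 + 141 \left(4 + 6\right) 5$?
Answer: $7175$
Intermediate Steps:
$125 + 141 \left(4 + 6\right) 5 = 125 + 141 \cdot 10 \cdot 5 = 125 + 141 \cdot 50 = 125 + 7050 = 7175$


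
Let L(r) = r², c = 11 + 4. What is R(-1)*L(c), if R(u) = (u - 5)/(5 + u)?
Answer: -675/2 ≈ -337.50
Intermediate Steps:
R(u) = (-5 + u)/(5 + u)
c = 15
R(-1)*L(c) = ((-5 - 1)/(5 - 1))*15² = (-6/4)*225 = ((¼)*(-6))*225 = -3/2*225 = -675/2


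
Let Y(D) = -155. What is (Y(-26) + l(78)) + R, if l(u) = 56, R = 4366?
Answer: 4267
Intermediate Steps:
(Y(-26) + l(78)) + R = (-155 + 56) + 4366 = -99 + 4366 = 4267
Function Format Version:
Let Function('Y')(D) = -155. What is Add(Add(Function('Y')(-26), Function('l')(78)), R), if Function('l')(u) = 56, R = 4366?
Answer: 4267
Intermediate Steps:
Add(Add(Function('Y')(-26), Function('l')(78)), R) = Add(Add(-155, 56), 4366) = Add(-99, 4366) = 4267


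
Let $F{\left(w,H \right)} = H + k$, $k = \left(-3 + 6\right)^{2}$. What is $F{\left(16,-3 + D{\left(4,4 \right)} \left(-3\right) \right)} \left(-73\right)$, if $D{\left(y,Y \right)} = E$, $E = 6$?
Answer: $876$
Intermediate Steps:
$D{\left(y,Y \right)} = 6$
$k = 9$ ($k = 3^{2} = 9$)
$F{\left(w,H \right)} = 9 + H$ ($F{\left(w,H \right)} = H + 9 = 9 + H$)
$F{\left(16,-3 + D{\left(4,4 \right)} \left(-3\right) \right)} \left(-73\right) = \left(9 + \left(-3 + 6 \left(-3\right)\right)\right) \left(-73\right) = \left(9 - 21\right) \left(-73\right) = \left(-12\right) \left(-73\right) = 876$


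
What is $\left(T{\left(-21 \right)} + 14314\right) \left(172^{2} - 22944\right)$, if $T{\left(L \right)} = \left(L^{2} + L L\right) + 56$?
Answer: $101273280$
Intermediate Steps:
$T{\left(L \right)} = 56 + 2 L^{2}$ ($T{\left(L \right)} = \left(L^{2} + L^{2}\right) + 56 = 2 L^{2} + 56 = 56 + 2 L^{2}$)
$\left(T{\left(-21 \right)} + 14314\right) \left(172^{2} - 22944\right) = \left(\left(56 + 2 \left(-21\right)^{2}\right) + 14314\right) \left(172^{2} - 22944\right) = \left(\left(56 + 2 \cdot 441\right) + 14314\right) \left(29584 - 22944\right) = \left(\left(56 + 882\right) + 14314\right) 6640 = \left(938 + 14314\right) 6640 = 15252 \cdot 6640 = 101273280$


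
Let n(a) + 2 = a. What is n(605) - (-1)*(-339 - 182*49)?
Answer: -8654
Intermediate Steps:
n(a) = -2 + a
n(605) - (-1)*(-339 - 182*49) = (-2 + 605) - (-1)*(-339 - 182*49) = 603 - (-1)*(-339 - 8918) = 603 - (-1)*(-9257) = 603 - 1*9257 = 603 - 9257 = -8654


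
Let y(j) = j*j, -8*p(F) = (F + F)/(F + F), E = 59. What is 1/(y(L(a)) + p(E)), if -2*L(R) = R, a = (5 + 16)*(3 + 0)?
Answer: 8/7937 ≈ 0.0010079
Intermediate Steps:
a = 63 (a = 21*3 = 63)
p(F) = -⅛ (p(F) = -(F + F)/(8*(F + F)) = -2*F/(8*(2*F)) = -2*F*1/(2*F)/8 = -⅛*1 = -⅛)
L(R) = -R/2
y(j) = j²
1/(y(L(a)) + p(E)) = 1/((-½*63)² - ⅛) = 1/((-63/2)² - ⅛) = 1/(3969/4 - ⅛) = 1/(7937/8) = 8/7937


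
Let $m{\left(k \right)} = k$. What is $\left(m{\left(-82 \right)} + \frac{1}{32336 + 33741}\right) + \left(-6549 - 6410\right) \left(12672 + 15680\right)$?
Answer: $- \frac{24277591751049}{66077} \approx -3.6741 \cdot 10^{8}$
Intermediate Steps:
$\left(m{\left(-82 \right)} + \frac{1}{32336 + 33741}\right) + \left(-6549 - 6410\right) \left(12672 + 15680\right) = \left(-82 + \frac{1}{32336 + 33741}\right) + \left(-6549 - 6410\right) \left(12672 + 15680\right) = \left(-82 + \frac{1}{66077}\right) - 367413568 = - \frac{5418313}{66077} - 367413568 = - \frac{24277591751049}{66077}$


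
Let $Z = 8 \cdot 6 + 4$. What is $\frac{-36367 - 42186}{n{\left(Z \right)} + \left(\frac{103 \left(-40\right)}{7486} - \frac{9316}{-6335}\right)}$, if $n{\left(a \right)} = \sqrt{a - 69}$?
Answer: $- \frac{40642251442928978920}{10034424242810769} + \frac{44166772925481100825 i \sqrt{17}}{10034424242810769} \approx -4050.3 + 18148.0 i$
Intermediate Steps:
$Z = 52$ ($Z = 48 + 4 = 52$)
$n{\left(a \right)} = \sqrt{-69 + a}$
$\frac{-36367 - 42186}{n{\left(Z \right)} + \left(\frac{103 \left(-40\right)}{7486} - \frac{9316}{-6335}\right)} = \frac{-36367 - 42186}{\sqrt{-69 + 52} + \left(\frac{103 \left(-40\right)}{7486} - \frac{9316}{-6335}\right)} = - \frac{78553}{\sqrt{-17} - - \frac{21819688}{23711905}} = - \frac{78553}{i \sqrt{17} + \left(- \frac{2060}{3743} + \frac{9316}{6335}\right)} = - \frac{78553}{i \sqrt{17} + \frac{21819688}{23711905}} = - \frac{78553}{\frac{21819688}{23711905} + i \sqrt{17}}$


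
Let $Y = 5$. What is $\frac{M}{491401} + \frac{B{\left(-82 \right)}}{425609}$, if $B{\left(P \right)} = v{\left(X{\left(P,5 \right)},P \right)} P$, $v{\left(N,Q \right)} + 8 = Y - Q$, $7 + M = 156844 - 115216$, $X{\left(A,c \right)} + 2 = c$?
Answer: $\frac{14530976511}{209144688209} \approx 0.069478$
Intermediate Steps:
$X{\left(A,c \right)} = -2 + c$
$M = 41621$ ($M = -7 + \left(156844 - 115216\right) = -7 + 41628 = 41621$)
$v{\left(N,Q \right)} = -3 - Q$ ($v{\left(N,Q \right)} = -8 - \left(-5 + Q\right) = -3 - Q$)
$B{\left(P \right)} = P \left(-3 - P\right)$ ($B{\left(P \right)} = \left(-3 - P\right) P = P \left(-3 - P\right)$)
$\frac{M}{491401} + \frac{B{\left(-82 \right)}}{425609} = \frac{41621}{491401} + \frac{\left(-1\right) \left(-82\right) \left(3 - 82\right)}{425609} = 41621 \cdot \frac{1}{491401} + \left(-1\right) \left(-82\right) \left(-79\right) \frac{1}{425609} = \frac{41621}{491401} - \frac{6478}{425609} = \frac{14530976511}{209144688209}$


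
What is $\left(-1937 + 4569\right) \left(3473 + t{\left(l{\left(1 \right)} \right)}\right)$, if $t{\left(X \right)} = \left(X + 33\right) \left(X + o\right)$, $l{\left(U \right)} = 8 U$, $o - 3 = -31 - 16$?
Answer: $5256104$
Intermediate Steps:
$o = -44$ ($o = 3 - 47 = -44$)
$t{\left(X \right)} = \left(-44 + X\right) \left(33 + X\right)$ ($t{\left(X \right)} = \left(X + 33\right) \left(X - 44\right) = \left(33 + X\right) \left(-44 + X\right) = \left(-44 + X\right) \left(33 + X\right)$)
$\left(-1937 + 4569\right) \left(3473 + t{\left(l{\left(1 \right)} \right)}\right) = \left(-1937 + 4569\right) \left(3473 - \left(1452 - 64 + 11 \cdot 8 \cdot 1\right)\right) = 2632 \left(3473 - \left(1540 - 64\right)\right) = 2632 \left(3473 - 1476\right) = 2632 \cdot 1997 = 5256104$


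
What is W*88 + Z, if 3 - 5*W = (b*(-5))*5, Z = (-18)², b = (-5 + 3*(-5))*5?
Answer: -218116/5 ≈ -43623.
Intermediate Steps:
b = -100 (b = (-5 - 15)*5 = -20*5 = -100)
Z = 324
W = -2497/5 (W = ⅗ - (-100*(-5))*5/5 = ⅗ - 100*5 = ⅗ - ⅕*2500 = ⅗ - 500 = -2497/5 ≈ -499.40)
W*88 + Z = -2497/5*88 + 324 = -219736/5 + 324 = -218116/5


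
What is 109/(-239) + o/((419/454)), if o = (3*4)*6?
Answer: 7766761/100141 ≈ 77.558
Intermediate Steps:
o = 72 (o = 12*6 = 72)
109/(-239) + o/((419/454)) = 109/(-239) + 72/((419/454)) = 109*(-1/239) + 72/((419*(1/454))) = -109/239 + 72/(419/454) = -109/239 + 72*(454/419) = -109/239 + 32688/419 = 7766761/100141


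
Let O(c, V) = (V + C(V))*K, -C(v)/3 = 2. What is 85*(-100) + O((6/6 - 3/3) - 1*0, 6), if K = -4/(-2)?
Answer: -8500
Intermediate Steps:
K = 2 (K = -4*(-½) = 2)
C(v) = -6 (C(v) = -3*2 = -6)
O(c, V) = -12 + 2*V (O(c, V) = (V - 6)*2 = (-6 + V)*2 = -12 + 2*V)
85*(-100) + O((6/6 - 3/3) - 1*0, 6) = 85*(-100) + (-12 + 2*6) = -8500 + (-12 + 12) = -8500 + 0 = -8500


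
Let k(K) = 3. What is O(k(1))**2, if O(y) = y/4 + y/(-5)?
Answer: 9/400 ≈ 0.022500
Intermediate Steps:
O(y) = y/20 (O(y) = y*(1/4) + y*(-1/5) = y/4 - y/5 = y/20)
O(k(1))**2 = ((1/20)*3)**2 = (3/20)**2 = 9/400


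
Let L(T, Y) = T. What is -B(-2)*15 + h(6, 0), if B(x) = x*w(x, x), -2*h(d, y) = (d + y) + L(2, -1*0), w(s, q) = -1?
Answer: -34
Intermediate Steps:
h(d, y) = -1 - d/2 - y/2 (h(d, y) = -((d + y) + 2)/2 = -(2 + d + y)/2 = -1 - d/2 - y/2)
B(x) = -x (B(x) = x*(-1) = -x)
-B(-2)*15 + h(6, 0) = -(-1)*(-2)*15 + (-1 - ½*6 - ½*0) = -1*2*15 + (-1 - 3 + 0) = -2*15 - 4 = -30 - 4 = -34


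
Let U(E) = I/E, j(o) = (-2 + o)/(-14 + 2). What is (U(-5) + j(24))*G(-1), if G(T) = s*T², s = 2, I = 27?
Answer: -217/15 ≈ -14.467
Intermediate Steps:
j(o) = ⅙ - o/12 (j(o) = (-2 + o)/(-12) = (-2 + o)*(-1/12) = ⅙ - o/12)
G(T) = 2*T²
U(E) = 27/E
(U(-5) + j(24))*G(-1) = (27/(-5) + (⅙ - 1/12*24))*(2*(-1)²) = (27*(-⅕) + (⅙ - 2))*(2*1) = (-27/5 - 11/6)*2 = -217/30*2 = -217/15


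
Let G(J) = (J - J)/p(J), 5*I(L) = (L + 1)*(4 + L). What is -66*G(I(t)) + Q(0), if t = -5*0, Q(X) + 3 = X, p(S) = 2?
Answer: -3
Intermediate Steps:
Q(X) = -3 + X
t = 0
I(L) = (1 + L)*(4 + L)/5 (I(L) = ((L + 1)*(4 + L))/5 = ((1 + L)*(4 + L))/5 = (1 + L)*(4 + L)/5)
G(J) = 0 (G(J) = (J - J)/2 = 0*(½) = 0)
-66*G(I(t)) + Q(0) = -66*0 + (-3 + 0) = 0 - 3 = -3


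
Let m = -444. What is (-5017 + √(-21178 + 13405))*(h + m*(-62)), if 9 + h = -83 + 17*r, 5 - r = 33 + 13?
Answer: -134149563 + 26739*I*√7773 ≈ -1.3415e+8 + 2.3574e+6*I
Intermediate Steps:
r = -41 (r = 5 - (33 + 13) = 5 - 1*46 = 5 - 46 = -41)
h = -789 (h = -9 + (-83 + 17*(-41)) = -9 + (-83 - 697) = -9 - 780 = -789)
(-5017 + √(-21178 + 13405))*(h + m*(-62)) = (-5017 + √(-21178 + 13405))*(-789 - 444*(-62)) = (-5017 + √(-7773))*(-789 + 27528) = (-5017 + I*√7773)*26739 = -134149563 + 26739*I*√7773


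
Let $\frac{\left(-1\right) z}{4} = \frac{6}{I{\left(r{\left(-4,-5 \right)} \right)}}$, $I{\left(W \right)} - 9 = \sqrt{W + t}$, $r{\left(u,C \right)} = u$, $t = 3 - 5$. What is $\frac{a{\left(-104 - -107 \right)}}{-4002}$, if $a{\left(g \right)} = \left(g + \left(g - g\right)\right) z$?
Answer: $\frac{36}{19343} - \frac{4 i \sqrt{6}}{19343} \approx 0.0018611 - 0.00050654 i$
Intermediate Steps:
$t = -2$
$I{\left(W \right)} = 9 + \sqrt{-2 + W}$ ($I{\left(W \right)} = 9 + \sqrt{W - 2} = 9 + \sqrt{-2 + W}$)
$z = - \frac{24}{9 + i \sqrt{6}}$ ($z = - 4 \frac{6}{9 + \sqrt{-2 - 4}} = - 4 \frac{6}{9 + \sqrt{-6}} = - 4 \frac{6}{9 + i \sqrt{6}} = - \frac{24}{9 + i \sqrt{6}} \approx -2.4828 + 0.67572 i$)
$a{\left(g \right)} = g \left(- \frac{72}{29} + \frac{8 i \sqrt{6}}{29}\right)$ ($a{\left(g \right)} = \left(g + \left(g - g\right)\right) \left(- \frac{72}{29} + \frac{8 i \sqrt{6}}{29}\right) = \left(g + 0\right) \left(- \frac{72}{29} + \frac{8 i \sqrt{6}}{29}\right) = g \left(- \frac{72}{29} + \frac{8 i \sqrt{6}}{29}\right)$)
$\frac{a{\left(-104 - -107 \right)}}{-4002} = \frac{- \frac{72 \left(-104 - -107\right)}{29} + \frac{8 i \left(-104 - -107\right) \sqrt{6}}{29}}{-4002} = \left(- \frac{72 \left(-104 + 107\right)}{29} + \frac{8 i \left(-104 + 107\right) \sqrt{6}}{29}\right) \left(- \frac{1}{4002}\right) = \left(\left(- \frac{72}{29}\right) 3 + \frac{8}{29} i 3 \sqrt{6}\right) \left(- \frac{1}{4002}\right) = \left(- \frac{216}{29} + \frac{24 i \sqrt{6}}{29}\right) \left(- \frac{1}{4002}\right) = \frac{36}{19343} - \frac{4 i \sqrt{6}}{19343}$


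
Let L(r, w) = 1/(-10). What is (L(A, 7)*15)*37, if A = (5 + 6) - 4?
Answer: -111/2 ≈ -55.500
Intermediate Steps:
A = 7 (A = 11 - 4 = 7)
L(r, w) = -1/10
(L(A, 7)*15)*37 = -1/10*15*37 = -3/2*37 = -111/2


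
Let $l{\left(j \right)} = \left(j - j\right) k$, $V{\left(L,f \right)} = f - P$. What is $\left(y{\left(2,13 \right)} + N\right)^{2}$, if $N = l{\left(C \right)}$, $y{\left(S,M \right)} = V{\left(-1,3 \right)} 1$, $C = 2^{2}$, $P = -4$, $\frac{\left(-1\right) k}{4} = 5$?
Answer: $49$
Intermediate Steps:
$k = -20$ ($k = \left(-4\right) 5 = -20$)
$V{\left(L,f \right)} = 4 + f$ ($V{\left(L,f \right)} = f - -4 = f + 4 = 4 + f$)
$C = 4$
$y{\left(S,M \right)} = 7$ ($y{\left(S,M \right)} = \left(4 + 3\right) 1 = 7 \cdot 1 = 7$)
$l{\left(j \right)} = 0$ ($l{\left(j \right)} = \left(j - j\right) \left(-20\right) = 0 \left(-20\right) = 0$)
$N = 0$
$\left(y{\left(2,13 \right)} + N\right)^{2} = \left(7 + 0\right)^{2} = 7^{2} = 49$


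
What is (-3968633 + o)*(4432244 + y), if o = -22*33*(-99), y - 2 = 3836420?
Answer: -32220998653494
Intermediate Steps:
y = 3836422 (y = 2 + 3836420 = 3836422)
o = 71874 (o = -726*(-99) = 71874)
(-3968633 + o)*(4432244 + y) = (-3968633 + 71874)*(4432244 + 3836422) = -3896759*8268666 = -32220998653494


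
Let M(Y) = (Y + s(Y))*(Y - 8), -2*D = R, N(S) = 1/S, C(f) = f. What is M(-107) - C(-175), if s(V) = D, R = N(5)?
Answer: 24983/2 ≈ 12492.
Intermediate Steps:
N(S) = 1/S
R = ⅕ (R = 1/5 = ⅕ ≈ 0.20000)
D = -⅒ (D = -½*⅕ = -⅒ ≈ -0.10000)
s(V) = -⅒
M(Y) = (-8 + Y)*(-⅒ + Y) (M(Y) = (Y - ⅒)*(Y - 8) = (-⅒ + Y)*(-8 + Y) = (-8 + Y)*(-⅒ + Y))
M(-107) - C(-175) = (⅘ + (-107)² - 81/10*(-107)) - 1*(-175) = (⅘ + 11449 + 8667/10) + 175 = 24633/2 + 175 = 24983/2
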